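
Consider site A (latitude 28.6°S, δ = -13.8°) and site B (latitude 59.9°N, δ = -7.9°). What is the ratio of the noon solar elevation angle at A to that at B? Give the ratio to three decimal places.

A: 90° − |-28.6 − (-13.8)| = 75.20°.
B: 90° − |59.9 − (-7.9)| = 22.20°.
Ratio A/B = 75.2000 / 22.2000 = 3.3874.

3.387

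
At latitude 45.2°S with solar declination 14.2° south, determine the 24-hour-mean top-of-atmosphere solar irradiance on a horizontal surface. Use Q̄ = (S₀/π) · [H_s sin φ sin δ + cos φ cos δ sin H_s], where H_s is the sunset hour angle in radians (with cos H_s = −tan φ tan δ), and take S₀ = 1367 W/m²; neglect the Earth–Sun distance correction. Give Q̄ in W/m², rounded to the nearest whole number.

−tan φ tan δ = −(-1.0070)(-0.2530) = -0.2548; H_s = arccos(-0.2548) = 104.76°. In radians, H_s = 1.8284.
H_s sin φ sin δ = 1.8284 × -0.7096 × -0.2453 = 0.3183.
cos φ cos δ sin H_s = 0.7046 × 0.9694 × 0.9670 = 0.6605.
Q̄ = (1367/π) × (0.3183 + 0.6605) = 435.13 × 0.9788 = 425.91 W/m².

426 W/m²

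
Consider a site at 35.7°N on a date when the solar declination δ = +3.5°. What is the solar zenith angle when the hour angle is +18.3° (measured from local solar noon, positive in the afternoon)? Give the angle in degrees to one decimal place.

cos θ_z = sin(35.7°) sin(3.5°) + cos(35.7°) cos(3.5°) cos(18.30°) = 0.0356 + 0.7696 = 0.8052.
θ_z = arccos(0.8052) = 36.37°.

36.4°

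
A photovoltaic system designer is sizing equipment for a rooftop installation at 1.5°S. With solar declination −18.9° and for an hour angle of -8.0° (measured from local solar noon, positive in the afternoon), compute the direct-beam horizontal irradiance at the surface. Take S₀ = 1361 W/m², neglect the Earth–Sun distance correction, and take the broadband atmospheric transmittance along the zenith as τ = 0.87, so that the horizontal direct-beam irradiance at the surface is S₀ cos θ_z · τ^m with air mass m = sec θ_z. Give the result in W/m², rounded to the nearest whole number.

cos θ_z = sin φ sin δ + cos φ cos δ cos H = (-0.0262)(-0.3239) + (0.9997)(0.9461)(0.9903) = 0.9451.
Air mass m = 1/cos θ_z = 1/0.9451 = 1.058; τ^m = 0.87^1.058 = 0.8630.
Surface direct beam = 1361 × 0.9451 × 0.8630 = 1110.06 W/m².

1110 W/m²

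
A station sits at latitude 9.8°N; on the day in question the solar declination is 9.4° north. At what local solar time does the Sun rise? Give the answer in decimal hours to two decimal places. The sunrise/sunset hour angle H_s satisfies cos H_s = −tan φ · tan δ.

5.89 h

−tan φ tan δ = −(0.1727)(0.1655) = -0.0286; H_s = arccos(-0.0286) = 91.64°.
Sunrise is at 12 − H_s/15 = 12 − 6.109 = 5.891 h local solar time.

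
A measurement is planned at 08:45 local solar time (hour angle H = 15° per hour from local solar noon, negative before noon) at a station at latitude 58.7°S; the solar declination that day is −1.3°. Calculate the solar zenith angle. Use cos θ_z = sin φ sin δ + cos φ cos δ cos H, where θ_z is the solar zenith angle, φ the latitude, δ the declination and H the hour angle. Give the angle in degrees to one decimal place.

Hour angle H = 15° × (8.75 − 12) = -48.75°.
With φ = -58.7°, δ = -1.3°, H = -48.75°: sin φ sin δ = 0.0194, cos φ cos δ cos H = 0.3425, so cos θ_z = 0.3619.
θ_z = arccos(0.3619) = 68.78°.

68.8°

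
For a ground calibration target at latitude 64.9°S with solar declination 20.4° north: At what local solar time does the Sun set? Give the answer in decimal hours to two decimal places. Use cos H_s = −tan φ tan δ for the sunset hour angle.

14.50 h

−tan φ tan δ = −(-2.1348)(0.3719) = 0.7939; H_s = arccos(0.7939) = 37.45°.
Sunset is at 12 + H_s/15 = 12 + 2.497 = 14.497 h local solar time.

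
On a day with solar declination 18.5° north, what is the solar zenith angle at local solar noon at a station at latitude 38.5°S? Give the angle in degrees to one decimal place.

At local solar noon the hour angle is zero, so the zenith angle is |φ − δ| = |-38.5° − (18.5°)| = 57.0°.

57.0°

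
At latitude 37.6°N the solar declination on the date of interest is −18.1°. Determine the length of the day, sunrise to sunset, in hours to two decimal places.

−tan φ tan δ = −(0.7701)(-0.3269) = 0.2517; H_s = arccos(0.2517) = 75.42°.
Day length = 2 H_s / 15° h⁻¹ = 150.84° / 15 = 10.056 h.

10.06 hours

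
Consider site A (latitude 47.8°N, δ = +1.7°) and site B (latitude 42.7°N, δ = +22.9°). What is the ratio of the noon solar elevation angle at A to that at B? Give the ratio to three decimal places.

0.625

A: 90° − |47.8 − (1.7)| = 43.90°.
B: 90° − |42.7 − (22.9)| = 70.20°.
Ratio A/B = 43.9000 / 70.2000 = 0.6254.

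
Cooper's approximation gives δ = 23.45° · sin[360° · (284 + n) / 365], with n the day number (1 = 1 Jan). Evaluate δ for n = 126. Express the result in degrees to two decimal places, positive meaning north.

360 × (284 + 126) / 365 = 404.384°; sin(404.384°) = 0.6995.
δ = 23.45 × 0.6995 = 16.403° ≈ +16.40°.

+16.40°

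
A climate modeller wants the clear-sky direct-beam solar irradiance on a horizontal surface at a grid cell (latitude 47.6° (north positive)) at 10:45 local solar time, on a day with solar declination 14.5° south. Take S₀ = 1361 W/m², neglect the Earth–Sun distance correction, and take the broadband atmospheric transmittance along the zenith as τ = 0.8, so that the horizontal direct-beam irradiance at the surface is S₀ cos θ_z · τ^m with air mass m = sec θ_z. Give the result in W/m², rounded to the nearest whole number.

Hour angle H = 15° × (10.75 − 12) = -18.75°.
cos θ_z = sin(47.6°) sin(-14.5°) + cos(47.6°) cos(-14.5°) cos(-18.75°) = -0.1849 + 0.6182 = 0.4333.
Air mass m = 1/cos θ_z = 1/0.4333 = 2.308; τ^m = 0.8^2.308 = 0.5975.
Surface direct beam = 1361 × 0.4333 × 0.5975 = 352.36 W/m².

352 W/m²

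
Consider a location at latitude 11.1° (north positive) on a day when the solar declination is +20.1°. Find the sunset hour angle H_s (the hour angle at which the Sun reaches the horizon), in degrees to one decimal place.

cos H_s = −tan(11.1°) · tan(20.1°) = -0.0718, so H_s = arccos(-0.0718) = 94.12°.

94.1°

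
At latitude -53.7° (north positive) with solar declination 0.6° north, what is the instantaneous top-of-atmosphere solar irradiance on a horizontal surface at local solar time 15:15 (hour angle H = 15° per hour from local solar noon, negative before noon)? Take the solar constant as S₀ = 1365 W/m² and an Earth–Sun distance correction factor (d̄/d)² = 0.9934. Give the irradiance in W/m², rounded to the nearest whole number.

518 W/m²

Hour angle H = 15° × (15.25 − 12) = 48.75°.
cos θ_z = sin(-53.7°) sin(0.6°) + cos(-53.7°) cos(0.6°) cos(48.75°) = -0.0084 + 0.3903 = 0.3819.
Top-of-atmosphere irradiance = S₀ (d̄/d)² cos θ_z = 1365 × 0.9934 × 0.3819 = 517.85 W/m².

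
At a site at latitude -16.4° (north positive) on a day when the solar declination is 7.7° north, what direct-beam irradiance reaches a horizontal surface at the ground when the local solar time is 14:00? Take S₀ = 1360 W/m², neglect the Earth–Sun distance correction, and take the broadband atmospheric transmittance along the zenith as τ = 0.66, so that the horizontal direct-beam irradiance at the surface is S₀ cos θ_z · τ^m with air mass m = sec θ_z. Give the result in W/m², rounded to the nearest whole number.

629 W/m²

Hour angle H = 15° × (14 − 12) = 30.00°.
cos θ_z = sin φ sin δ + cos φ cos δ cos H = (-0.2823)(0.1340) + (0.9593)(0.9910)(0.8660) = 0.7854.
Air mass m = 1/cos θ_z = 1/0.7854 = 1.273; τ^m = 0.66^1.273 = 0.5892.
Surface direct beam = 1360 × 0.7854 × 0.5892 = 629.35 W/m².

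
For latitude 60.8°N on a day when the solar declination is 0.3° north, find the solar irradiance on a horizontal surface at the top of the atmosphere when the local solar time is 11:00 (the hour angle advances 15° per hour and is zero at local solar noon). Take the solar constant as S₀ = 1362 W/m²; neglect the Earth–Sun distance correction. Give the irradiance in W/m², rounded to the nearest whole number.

648 W/m²

Hour angle H = 15° × (11 − 12) = -15.00°.
With φ = 60.8°, δ = 0.3°, H = -15.00°: sin φ sin δ = 0.0046, cos φ cos δ cos H = 0.4712, so cos θ_z = 0.4758.
Top-of-atmosphere irradiance = S₀ cos θ_z = 1362 × 0.4758 = 648.04 W/m².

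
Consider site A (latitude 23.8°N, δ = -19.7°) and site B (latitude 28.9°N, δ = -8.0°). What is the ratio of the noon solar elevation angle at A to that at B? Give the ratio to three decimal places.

A: 90° − |23.8 − (-19.7)| = 46.50°.
B: 90° − |28.9 − (-8.0)| = 53.10°.
Ratio A/B = 46.5000 / 53.1000 = 0.8757.

0.876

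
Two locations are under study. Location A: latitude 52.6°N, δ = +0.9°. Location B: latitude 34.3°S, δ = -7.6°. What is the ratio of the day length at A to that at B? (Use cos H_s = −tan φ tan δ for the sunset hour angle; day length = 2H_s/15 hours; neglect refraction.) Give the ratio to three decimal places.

A: H_s = arccos(−tan 52.6° · tan 0.9°) = 91.18°, so 2H_s/15 = 12.1573 h.
B: H_s = arccos(−tan -34.3° · tan -7.6°) = 95.22°, so 2H_s/15 = 12.6960 h.
Ratio A/B = 12.1573 / 12.6960 = 0.9576.

0.958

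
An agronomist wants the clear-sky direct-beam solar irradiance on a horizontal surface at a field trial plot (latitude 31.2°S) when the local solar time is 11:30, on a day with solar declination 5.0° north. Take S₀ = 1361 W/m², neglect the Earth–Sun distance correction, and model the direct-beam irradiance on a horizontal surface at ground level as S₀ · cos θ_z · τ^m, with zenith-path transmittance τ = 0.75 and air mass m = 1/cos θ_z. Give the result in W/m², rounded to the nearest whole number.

Hour angle H = 15° × (11.5 − 12) = -7.50°.
cos θ_z = sin φ sin δ + cos φ cos δ cos H = (-0.5180)(0.0872) + (0.8554)(0.9962)(0.9914) = 0.7997.
Air mass m = 1/cos θ_z = 1/0.7997 = 1.250; τ^m = 0.75^1.250 = 0.6980.
Surface direct beam = 1361 × 0.7997 × 0.6980 = 759.70 W/m².

760 W/m²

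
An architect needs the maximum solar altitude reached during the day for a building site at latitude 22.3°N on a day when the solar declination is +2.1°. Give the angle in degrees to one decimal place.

69.8°

At local solar noon the hour angle is zero, so the elevation is 90° − |φ − δ| = 90° − |22.3° − (2.1°)| = 90° − 20.2° = 69.8°.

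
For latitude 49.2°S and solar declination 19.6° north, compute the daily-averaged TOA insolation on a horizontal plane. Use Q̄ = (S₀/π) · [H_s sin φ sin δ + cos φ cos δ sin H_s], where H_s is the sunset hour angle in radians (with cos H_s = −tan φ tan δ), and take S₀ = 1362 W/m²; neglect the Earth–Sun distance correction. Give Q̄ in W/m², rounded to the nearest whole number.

117 W/m²

−tan φ tan δ = −(-1.1585)(0.3561) = 0.4125; H_s = arccos(0.4125) = 65.64°. In radians, H_s = 1.1456.
H_s sin φ sin δ = 1.1456 × -0.7570 × 0.3355 = -0.2910.
cos φ cos δ sin H_s = 0.6534 × 0.9421 × 0.9110 = 0.5608.
Q̄ = (1362/π) × (-0.2910 + 0.5608) = 433.54 × 0.2698 = 116.97 W/m².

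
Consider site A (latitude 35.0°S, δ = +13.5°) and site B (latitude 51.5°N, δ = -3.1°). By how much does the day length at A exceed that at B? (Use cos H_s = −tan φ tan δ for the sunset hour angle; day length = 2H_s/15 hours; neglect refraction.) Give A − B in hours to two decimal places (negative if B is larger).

-0.77 h

A: H_s = arccos(−tan -35.0° · tan 13.5°) = 80.32°, so 2H_s/15 = 10.7093 h.
B: H_s = arccos(−tan 51.5° · tan -3.1°) = 86.10°, so 2H_s/15 = 11.4800 h.
A − B = 10.7093 − 11.4800 = -0.7707 h.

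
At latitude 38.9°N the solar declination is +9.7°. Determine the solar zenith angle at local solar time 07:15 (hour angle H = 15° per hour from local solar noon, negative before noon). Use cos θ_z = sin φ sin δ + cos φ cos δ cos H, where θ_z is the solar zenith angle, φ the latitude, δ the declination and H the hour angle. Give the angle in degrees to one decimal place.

Hour angle H = 15° × (7.25 − 12) = -71.25°.
cos θ_z = sin φ sin δ + cos φ cos δ cos H = (0.6280)(0.1685) + (0.7782)(0.9857)(0.3214) = 0.3524.
θ_z = arccos(0.3524) = 69.37°.

69.4°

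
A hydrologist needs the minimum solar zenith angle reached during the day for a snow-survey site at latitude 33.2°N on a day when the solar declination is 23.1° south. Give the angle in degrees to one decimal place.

56.3°

At local solar noon the hour angle is zero, so the zenith angle is |φ − δ| = |33.2° − (-23.1°)| = 56.3°.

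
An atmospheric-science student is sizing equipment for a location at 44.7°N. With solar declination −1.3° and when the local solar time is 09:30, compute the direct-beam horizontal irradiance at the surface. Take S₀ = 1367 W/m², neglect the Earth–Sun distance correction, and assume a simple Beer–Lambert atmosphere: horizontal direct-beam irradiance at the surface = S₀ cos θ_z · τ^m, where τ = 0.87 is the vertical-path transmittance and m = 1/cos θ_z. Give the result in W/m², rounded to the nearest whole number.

581 W/m²

Hour angle H = 15° × (9.5 − 12) = -37.50°.
With φ = 44.7°, δ = -1.3°, H = -37.50°: sin φ sin δ = -0.0160, cos φ cos δ cos H = 0.5638, so cos θ_z = 0.5478.
Air mass m = 1/cos θ_z = 1/0.5478 = 1.825; τ^m = 0.87^1.825 = 0.7756.
Surface direct beam = 1367 × 0.5478 × 0.7756 = 580.80 W/m².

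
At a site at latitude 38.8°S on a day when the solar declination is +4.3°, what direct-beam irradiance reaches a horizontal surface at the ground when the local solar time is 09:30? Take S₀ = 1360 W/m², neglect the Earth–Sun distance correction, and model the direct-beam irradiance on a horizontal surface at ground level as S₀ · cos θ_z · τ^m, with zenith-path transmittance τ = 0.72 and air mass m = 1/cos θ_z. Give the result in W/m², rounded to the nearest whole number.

435 W/m²

Hour angle H = 15° × (9.5 − 12) = -37.50°.
cos θ_z = sin φ sin δ + cos φ cos δ cos H = (-0.6266)(0.0750) + (0.7793)(0.9972)(0.7934) = 0.5696.
Air mass m = 1/cos θ_z = 1/0.5696 = 1.756; τ^m = 0.72^1.756 = 0.5617.
Surface direct beam = 1360 × 0.5696 × 0.5617 = 435.12 W/m².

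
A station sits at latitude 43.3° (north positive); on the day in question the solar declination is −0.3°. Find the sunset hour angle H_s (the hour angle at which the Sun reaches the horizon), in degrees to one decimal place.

89.7°

The sunset hour angle satisfies cos H_s = −tan φ tan δ = 0.0049, giving H_s = 89.72°.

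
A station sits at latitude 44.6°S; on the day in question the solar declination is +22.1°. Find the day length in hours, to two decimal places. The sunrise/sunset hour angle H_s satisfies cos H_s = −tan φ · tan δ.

8.85 hours

cos H_s = −tan(-44.6°) · tan(22.1°) = 0.4004, so H_s = arccos(0.4004) = 66.40°.
Day length = 2 H_s / 15° h⁻¹ = 132.80° / 15 = 8.853 h.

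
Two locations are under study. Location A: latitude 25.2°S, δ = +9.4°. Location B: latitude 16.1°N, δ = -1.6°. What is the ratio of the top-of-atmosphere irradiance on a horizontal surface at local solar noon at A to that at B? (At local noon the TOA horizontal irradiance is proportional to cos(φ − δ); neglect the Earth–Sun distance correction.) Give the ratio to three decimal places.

0.864

A: cos θ_z = cos(-25.2° − (9.4°)) = 0.8231.
B: cos θ_z = cos(16.1° − (-1.6°)) = 0.9527.
Ratio A/B = 0.8231 / 0.9527 = 0.8640.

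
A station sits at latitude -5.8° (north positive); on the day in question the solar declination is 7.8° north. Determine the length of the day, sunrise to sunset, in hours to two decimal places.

The sunset hour angle satisfies cos H_s = −tan φ tan δ = 0.0139, giving H_s = 89.20°.
Day length = 2 H_s / 15° h⁻¹ = 178.40° / 15 = 11.893 h.

11.89 hours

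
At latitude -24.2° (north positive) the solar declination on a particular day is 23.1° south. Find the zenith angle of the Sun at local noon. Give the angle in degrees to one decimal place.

At local solar noon the hour angle is zero, so the zenith angle is |φ − δ| = |-24.2° − (-23.1°)| = 1.1°.

1.1°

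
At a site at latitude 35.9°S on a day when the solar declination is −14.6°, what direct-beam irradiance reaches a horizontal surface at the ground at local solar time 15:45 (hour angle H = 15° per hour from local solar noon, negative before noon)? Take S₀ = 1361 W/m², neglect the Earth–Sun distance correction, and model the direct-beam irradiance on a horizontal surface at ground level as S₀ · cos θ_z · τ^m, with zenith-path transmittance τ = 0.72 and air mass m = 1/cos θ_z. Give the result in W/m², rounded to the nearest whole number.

452 W/m²

Hour angle H = 15° × (15.75 − 12) = 56.25°.
cos θ_z = sin(-35.9°) sin(-14.6°) + cos(-35.9°) cos(-14.6°) cos(56.25°) = 0.1478 + 0.4355 = 0.5833.
Air mass m = 1/cos θ_z = 1/0.5833 = 1.714; τ^m = 0.72^1.714 = 0.5695.
Surface direct beam = 1361 × 0.5833 × 0.5695 = 452.11 W/m².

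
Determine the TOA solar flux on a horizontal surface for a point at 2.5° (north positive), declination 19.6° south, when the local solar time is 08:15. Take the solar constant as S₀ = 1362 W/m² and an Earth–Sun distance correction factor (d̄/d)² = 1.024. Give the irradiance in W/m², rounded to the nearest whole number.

709 W/m²

Hour angle H = 15° × (8.25 − 12) = -56.25°.
cos θ_z = sin φ sin δ + cos φ cos δ cos H = (0.0436)(-0.3355) + (0.9990)(0.9421)(0.5556) = 0.5083.
Top-of-atmosphere irradiance = S₀ (d̄/d)² cos θ_z = 1362 × 1.024 × 0.5083 = 708.92 W/m².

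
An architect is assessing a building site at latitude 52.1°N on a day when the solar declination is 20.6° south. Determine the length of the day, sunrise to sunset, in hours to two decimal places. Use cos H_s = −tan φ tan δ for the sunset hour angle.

8.15 hours

−tan φ tan δ = −(1.2846)(-0.3759) = 0.4829; H_s = arccos(0.4829) = 61.13°.
Day length = 2 H_s / 15° h⁻¹ = 122.26° / 15 = 8.151 h.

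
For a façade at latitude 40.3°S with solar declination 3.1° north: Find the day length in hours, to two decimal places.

cos H_s = −tan(-40.3°) · tan(3.1°) = 0.0459, so H_s = arccos(0.0459) = 87.37°.
Day length = 2 H_s / 15° h⁻¹ = 174.74° / 15 = 11.649 h.

11.65 hours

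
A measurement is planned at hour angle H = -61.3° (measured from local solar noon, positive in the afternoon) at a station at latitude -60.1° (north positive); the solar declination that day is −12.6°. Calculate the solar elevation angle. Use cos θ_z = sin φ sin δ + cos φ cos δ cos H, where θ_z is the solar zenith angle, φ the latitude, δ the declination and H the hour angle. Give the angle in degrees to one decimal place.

With φ = -60.1°, δ = -12.6°, H = -61.30°: sin φ sin δ = 0.1891, cos φ cos δ cos H = 0.2336, so cos θ_z = 0.4227.
θ_z = arccos(0.4227) = 64.99°, so the elevation is 90° − 64.99° = 25.01°.

25.0°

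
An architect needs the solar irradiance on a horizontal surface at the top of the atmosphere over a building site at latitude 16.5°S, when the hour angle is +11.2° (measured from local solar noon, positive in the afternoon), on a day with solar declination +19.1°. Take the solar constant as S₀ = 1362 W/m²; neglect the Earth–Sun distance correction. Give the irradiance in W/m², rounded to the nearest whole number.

With φ = -16.5°, δ = 19.1°, H = 11.20°: sin φ sin δ = -0.0929, cos φ cos δ cos H = 0.8888, so cos θ_z = 0.7959.
Top-of-atmosphere irradiance = S₀ cos θ_z = 1362 × 0.7959 = 1084.02 W/m².

1084 W/m²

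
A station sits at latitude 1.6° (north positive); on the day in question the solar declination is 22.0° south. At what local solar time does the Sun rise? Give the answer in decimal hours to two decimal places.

6.04 h

The sunset hour angle satisfies cos H_s = −tan φ tan δ = 0.0113, giving H_s = 89.35°.
Sunrise is at 12 − H_s/15 = 12 − 5.957 = 6.043 h local solar time.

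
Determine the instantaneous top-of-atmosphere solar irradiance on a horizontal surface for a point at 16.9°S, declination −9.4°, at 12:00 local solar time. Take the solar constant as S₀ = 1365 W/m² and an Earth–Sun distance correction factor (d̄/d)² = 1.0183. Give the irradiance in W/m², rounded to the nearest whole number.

Hour angle H = 15° × (12 − 12) = 0.00°.
cos θ_z = sin(-16.9°) sin(-9.4°) + cos(-16.9°) cos(-9.4°) cos(0.00°) = 0.0475 + 0.9440 = 0.9915.
Top-of-atmosphere irradiance = S₀ (d̄/d)² cos θ_z = 1365 × 1.0183 × 0.9915 = 1378.16 W/m².

1378 W/m²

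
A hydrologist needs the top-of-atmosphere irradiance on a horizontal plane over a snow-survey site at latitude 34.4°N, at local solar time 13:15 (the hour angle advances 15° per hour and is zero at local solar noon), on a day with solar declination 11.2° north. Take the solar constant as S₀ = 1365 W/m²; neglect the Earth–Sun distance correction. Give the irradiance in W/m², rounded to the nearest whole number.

1196 W/m²

Hour angle H = 15° × (13.25 − 12) = 18.75°.
With φ = 34.4°, δ = 11.2°, H = 18.75°: sin φ sin δ = 0.1097, cos φ cos δ cos H = 0.7664, so cos θ_z = 0.8761.
Top-of-atmosphere irradiance = S₀ cos θ_z = 1365 × 0.8761 = 1195.88 W/m².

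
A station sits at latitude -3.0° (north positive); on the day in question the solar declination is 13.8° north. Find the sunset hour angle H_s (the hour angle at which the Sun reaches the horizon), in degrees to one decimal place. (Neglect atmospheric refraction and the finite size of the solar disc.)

89.3°

cos H_s = −tan(-3.0°) · tan(13.8°) = 0.0129, so H_s = arccos(0.0129) = 89.26°.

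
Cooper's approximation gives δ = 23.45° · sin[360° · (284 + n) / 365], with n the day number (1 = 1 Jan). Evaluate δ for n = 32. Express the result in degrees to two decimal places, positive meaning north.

-17.52°

360 × (284 + 32) / 365 = 311.671°; sin(311.671°) = -0.7470.
δ = 23.45 × -0.7470 = -17.517° ≈ -17.52°.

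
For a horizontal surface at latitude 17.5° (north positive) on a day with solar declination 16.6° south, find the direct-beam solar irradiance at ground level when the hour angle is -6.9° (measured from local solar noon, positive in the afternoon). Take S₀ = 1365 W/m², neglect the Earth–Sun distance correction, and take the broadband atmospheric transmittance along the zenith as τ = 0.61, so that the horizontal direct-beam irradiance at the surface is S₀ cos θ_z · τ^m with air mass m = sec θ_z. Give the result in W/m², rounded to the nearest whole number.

614 W/m²

cos θ_z = sin φ sin δ + cos φ cos δ cos H = (0.3007)(-0.2857) + (0.9537)(0.9583)(0.9928) = 0.8214.
Air mass m = 1/cos θ_z = 1/0.8214 = 1.217; τ^m = 0.61^1.217 = 0.5480.
Surface direct beam = 1365 × 0.8214 × 0.5480 = 614.42 W/m².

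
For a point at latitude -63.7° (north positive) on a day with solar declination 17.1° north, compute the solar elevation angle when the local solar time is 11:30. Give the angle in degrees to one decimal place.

9.0°

Hour angle H = 15° × (11.5 − 12) = -7.50°.
cos θ_z = sin(-63.7°) sin(17.1°) + cos(-63.7°) cos(17.1°) cos(-7.50°) = -0.2636 + 0.4199 = 0.1563.
θ_z = arccos(0.1563) = 81.01°, so the elevation is 90° − 81.01° = 8.99°.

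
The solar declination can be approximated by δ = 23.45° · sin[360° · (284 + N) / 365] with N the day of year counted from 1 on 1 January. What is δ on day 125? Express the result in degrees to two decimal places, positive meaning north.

+16.11°

360 × (284 + 125) / 365 = 403.397°; sin(403.397°) = 0.6870.
δ = 23.45 × 0.6870 = 16.110° ≈ +16.11°.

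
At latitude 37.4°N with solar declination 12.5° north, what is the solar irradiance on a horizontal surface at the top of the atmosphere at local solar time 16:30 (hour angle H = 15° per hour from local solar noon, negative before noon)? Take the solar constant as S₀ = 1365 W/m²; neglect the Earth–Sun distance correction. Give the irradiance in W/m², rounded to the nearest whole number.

585 W/m²

Hour angle H = 15° × (16.5 − 12) = 67.50°.
cos θ_z = sin φ sin δ + cos φ cos δ cos H = (0.6074)(0.2164) + (0.7944)(0.9763)(0.3827) = 0.4283.
Top-of-atmosphere irradiance = S₀ cos θ_z = 1365 × 0.4283 = 584.63 W/m².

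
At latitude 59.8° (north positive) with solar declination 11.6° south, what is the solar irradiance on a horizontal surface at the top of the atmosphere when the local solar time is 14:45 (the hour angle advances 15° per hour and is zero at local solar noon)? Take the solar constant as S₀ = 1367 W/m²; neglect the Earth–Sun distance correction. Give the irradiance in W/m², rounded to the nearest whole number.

Hour angle H = 15° × (14.75 − 12) = 41.25°.
cos θ_z = sin(59.8°) sin(-11.6°) + cos(59.8°) cos(-11.6°) cos(41.25°) = -0.1738 + 0.3705 = 0.1967.
Top-of-atmosphere irradiance = S₀ cos θ_z = 1367 × 0.1967 = 268.89 W/m².

269 W/m²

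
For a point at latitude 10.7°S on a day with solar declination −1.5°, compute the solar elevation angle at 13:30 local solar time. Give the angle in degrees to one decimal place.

65.8°

Hour angle H = 15° × (13.5 − 12) = 22.50°.
cos θ_z = sin φ sin δ + cos φ cos δ cos H = (-0.1857)(-0.0262) + (0.9826)(0.9997)(0.9239) = 0.9124.
θ_z = arccos(0.9124) = 24.16°, so the elevation is 90° − 24.16° = 65.84°.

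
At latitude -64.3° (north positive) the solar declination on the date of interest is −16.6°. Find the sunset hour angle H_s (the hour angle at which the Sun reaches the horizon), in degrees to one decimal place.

The sunset hour angle satisfies cos H_s = −tan φ tan δ = -0.6194, giving H_s = 128.27°.

128.3°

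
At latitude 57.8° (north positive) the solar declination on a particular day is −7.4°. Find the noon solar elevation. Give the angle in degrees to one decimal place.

24.8°

At local solar noon the hour angle is zero, so the elevation is 90° − |φ − δ| = 90° − |57.8° − (-7.4°)| = 90° − 65.2° = 24.8°.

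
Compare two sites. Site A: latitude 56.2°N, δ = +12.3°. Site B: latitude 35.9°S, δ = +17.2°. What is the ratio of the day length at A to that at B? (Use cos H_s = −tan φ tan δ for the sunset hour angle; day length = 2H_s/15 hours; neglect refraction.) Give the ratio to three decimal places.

A: H_s = arccos(−tan 56.2° · tan 12.3°) = 109.01°, so 2H_s/15 = 14.5347 h.
B: H_s = arccos(−tan -35.9° · tan 17.2°) = 77.05°, so 2H_s/15 = 10.2733 h.
Ratio A/B = 14.5347 / 10.2733 = 1.4148.

1.415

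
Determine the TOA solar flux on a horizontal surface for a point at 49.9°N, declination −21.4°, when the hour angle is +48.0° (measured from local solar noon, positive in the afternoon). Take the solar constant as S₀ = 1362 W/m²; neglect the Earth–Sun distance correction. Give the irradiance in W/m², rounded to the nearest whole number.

With φ = 49.9°, δ = -21.4°, H = 48.00°: sin φ sin δ = -0.2791, cos φ cos δ cos H = 0.4013, so cos θ_z = 0.1222.
Top-of-atmosphere irradiance = S₀ cos θ_z = 1362 × 0.1222 = 166.44 W/m².

166 W/m²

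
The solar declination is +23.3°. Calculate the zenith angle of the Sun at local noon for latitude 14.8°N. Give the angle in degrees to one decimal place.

At local solar noon the hour angle is zero, so the zenith angle is |φ − δ| = |14.8° − (23.3°)| = 8.5°.

8.5°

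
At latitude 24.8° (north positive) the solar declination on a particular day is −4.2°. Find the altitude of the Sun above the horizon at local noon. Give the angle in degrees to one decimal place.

61.0°

At local solar noon the hour angle is zero, so the elevation is 90° − |φ − δ| = 90° − |24.8° − (-4.2°)| = 90° − 29.0° = 61.0°.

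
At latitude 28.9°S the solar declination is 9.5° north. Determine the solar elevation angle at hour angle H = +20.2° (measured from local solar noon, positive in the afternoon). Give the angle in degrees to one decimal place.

cos θ_z = sin(-28.9°) sin(9.5°) + cos(-28.9°) cos(9.5°) cos(20.20°) = -0.0798 + 0.8103 = 0.7305.
θ_z = arccos(0.7305) = 43.07°, so the elevation is 90° − 43.07° = 46.93°.

46.9°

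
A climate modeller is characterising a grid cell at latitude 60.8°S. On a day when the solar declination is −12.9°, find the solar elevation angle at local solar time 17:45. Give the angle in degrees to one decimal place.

13.1°

Hour angle H = 15° × (17.75 − 12) = 86.25°.
With φ = -60.8°, δ = -12.9°, H = 86.25°: sin φ sin δ = 0.1949, cos φ cos δ cos H = 0.0311, so cos θ_z = 0.2260.
θ_z = arccos(0.2260) = 76.94°, so the elevation is 90° − 76.94° = 13.06°.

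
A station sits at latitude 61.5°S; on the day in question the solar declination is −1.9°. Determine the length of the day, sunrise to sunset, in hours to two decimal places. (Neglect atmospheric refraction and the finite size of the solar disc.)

The sunset hour angle satisfies cos H_s = −tan φ tan δ = -0.0611, giving H_s = 93.50°.
Day length = 2 H_s / 15° h⁻¹ = 187.00° / 15 = 12.467 h.

12.47 hours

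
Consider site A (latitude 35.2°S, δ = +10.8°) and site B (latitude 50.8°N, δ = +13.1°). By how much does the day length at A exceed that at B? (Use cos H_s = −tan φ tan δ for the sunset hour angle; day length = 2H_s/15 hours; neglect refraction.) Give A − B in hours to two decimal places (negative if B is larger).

A: H_s = arccos(−tan -35.2° · tan 10.8°) = 82.27°, so 2H_s/15 = 10.9693 h.
B: H_s = arccos(−tan 50.8° · tan 13.1°) = 106.58°, so 2H_s/15 = 14.2107 h.
A − B = 10.9693 − 14.2107 = -3.2414 h.

-3.24 h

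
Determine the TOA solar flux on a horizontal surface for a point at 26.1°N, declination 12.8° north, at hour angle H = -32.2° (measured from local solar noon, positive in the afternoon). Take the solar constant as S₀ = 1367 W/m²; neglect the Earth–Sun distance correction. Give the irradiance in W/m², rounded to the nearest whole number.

1146 W/m²

cos θ_z = sin(26.1°) sin(12.8°) + cos(26.1°) cos(12.8°) cos(-32.20°) = 0.0975 + 0.7410 = 0.8385.
Top-of-atmosphere irradiance = S₀ cos θ_z = 1367 × 0.8385 = 1146.23 W/m².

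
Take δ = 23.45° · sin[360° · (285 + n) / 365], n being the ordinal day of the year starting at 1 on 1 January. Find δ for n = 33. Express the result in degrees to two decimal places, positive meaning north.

360 × (285 + 33) / 365 = 313.644°; sin(313.644°) = -0.7236.
δ = 23.45 × -0.7236 = -16.968° ≈ -16.97°.

-16.97°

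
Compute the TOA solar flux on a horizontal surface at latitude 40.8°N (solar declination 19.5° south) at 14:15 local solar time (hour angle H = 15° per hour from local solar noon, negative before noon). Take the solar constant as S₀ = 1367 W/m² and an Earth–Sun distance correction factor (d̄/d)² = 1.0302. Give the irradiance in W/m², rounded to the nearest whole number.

Hour angle H = 15° × (14.25 − 12) = 33.75°.
cos θ_z = sin φ sin δ + cos φ cos δ cos H = (0.6534)(-0.3338) + (0.7570)(0.9426)(0.8315) = 0.3752.
Top-of-atmosphere irradiance = S₀ (d̄/d)² cos θ_z = 1367 × 1.0302 × 0.3752 = 528.39 W/m².

528 W/m²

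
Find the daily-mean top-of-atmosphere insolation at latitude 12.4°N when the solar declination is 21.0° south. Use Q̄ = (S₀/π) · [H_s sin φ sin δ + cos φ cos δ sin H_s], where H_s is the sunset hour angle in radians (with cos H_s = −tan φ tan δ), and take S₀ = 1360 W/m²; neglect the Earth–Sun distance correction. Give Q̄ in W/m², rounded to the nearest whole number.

The sunset hour angle satisfies cos H_s = −tan φ tan δ = 0.0844, giving H_s = 85.16°. In radians, H_s = 1.4863.
H_s sin φ sin δ = 1.4863 × 0.2147 × -0.3584 = -0.1144.
cos φ cos δ sin H_s = 0.9767 × 0.9336 × 0.9964 = 0.9086.
Q̄ = (1360/π) × (-0.1144 + 0.9086) = 432.90 × 0.7942 = 343.81 W/m².

344 W/m²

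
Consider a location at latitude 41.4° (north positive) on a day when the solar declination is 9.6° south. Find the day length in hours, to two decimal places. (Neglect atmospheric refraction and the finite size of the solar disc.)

10.86 hours

The sunset hour angle satisfies cos H_s = −tan φ tan δ = 0.1491, giving H_s = 81.43°.
Day length = 2 H_s / 15° h⁻¹ = 162.86° / 15 = 10.857 h.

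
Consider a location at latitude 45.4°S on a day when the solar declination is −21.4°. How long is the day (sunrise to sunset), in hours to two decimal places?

15.12 hours

cos H_s = −tan(-45.4°) · tan(-21.4°) = -0.3974, so H_s = arccos(-0.3974) = 113.42°.
Day length = 2 H_s / 15° h⁻¹ = 226.84° / 15 = 15.123 h.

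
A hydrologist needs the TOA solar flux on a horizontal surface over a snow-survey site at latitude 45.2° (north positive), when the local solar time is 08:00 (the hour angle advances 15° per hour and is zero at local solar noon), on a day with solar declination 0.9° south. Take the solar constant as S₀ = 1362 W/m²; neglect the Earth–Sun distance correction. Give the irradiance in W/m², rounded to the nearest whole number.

Hour angle H = 15° × (8 − 12) = -60.00°.
cos θ_z = sin φ sin δ + cos φ cos δ cos H = (0.7096)(-0.0157) + (0.7046)(0.9999)(0.5000) = 0.3411.
Top-of-atmosphere irradiance = S₀ cos θ_z = 1362 × 0.3411 = 464.58 W/m².

465 W/m²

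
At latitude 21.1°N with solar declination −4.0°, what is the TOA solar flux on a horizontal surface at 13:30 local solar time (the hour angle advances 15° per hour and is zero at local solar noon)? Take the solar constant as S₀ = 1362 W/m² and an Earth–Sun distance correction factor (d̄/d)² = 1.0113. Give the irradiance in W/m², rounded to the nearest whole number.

Hour angle H = 15° × (13.5 − 12) = 22.50°.
cos θ_z = sin φ sin δ + cos φ cos δ cos H = (0.3600)(-0.0698) + (0.9330)(0.9976)(0.9239) = 0.8348.
Top-of-atmosphere irradiance = S₀ (d̄/d)² cos θ_z = 1362 × 1.0113 × 0.8348 = 1149.85 W/m².

1150 W/m²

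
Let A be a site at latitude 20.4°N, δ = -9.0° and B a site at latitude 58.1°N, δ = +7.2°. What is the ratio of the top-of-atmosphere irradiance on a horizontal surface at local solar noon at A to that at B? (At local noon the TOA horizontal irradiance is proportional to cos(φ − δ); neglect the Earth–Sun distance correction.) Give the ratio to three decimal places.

1.381

A: cos θ_z = cos(20.4° − (-9.0°)) = 0.8712.
B: cos θ_z = cos(58.1° − (7.2°)) = 0.6307.
Ratio A/B = 0.8712 / 0.6307 = 1.3813.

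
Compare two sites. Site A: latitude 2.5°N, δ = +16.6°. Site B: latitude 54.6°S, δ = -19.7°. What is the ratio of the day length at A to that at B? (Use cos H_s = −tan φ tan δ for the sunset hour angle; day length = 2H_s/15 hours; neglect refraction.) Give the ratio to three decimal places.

0.755

A: H_s = arccos(−tan 2.5° · tan 16.6°) = 90.75°, so 2H_s/15 = 12.1000 h.
B: H_s = arccos(−tan -54.6° · tan -19.7°) = 120.25°, so 2H_s/15 = 16.0333 h.
Ratio A/B = 12.1000 / 16.0333 = 0.7547.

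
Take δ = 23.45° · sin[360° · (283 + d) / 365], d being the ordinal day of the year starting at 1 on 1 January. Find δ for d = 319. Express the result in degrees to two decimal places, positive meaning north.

-18.91°

360 × (283 + 319) / 365 = 593.753°; sin(593.753°) = -0.8065.
δ = 23.45 × -0.8065 = -18.912° ≈ -18.91°.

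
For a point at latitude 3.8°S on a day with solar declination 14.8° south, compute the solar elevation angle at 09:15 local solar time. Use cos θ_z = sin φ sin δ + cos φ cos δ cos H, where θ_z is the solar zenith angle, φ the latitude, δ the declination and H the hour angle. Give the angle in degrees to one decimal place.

Hour angle H = 15° × (9.25 − 12) = -41.25°.
cos θ_z = sin(-3.8°) sin(-14.8°) + cos(-3.8°) cos(-14.8°) cos(-41.25°) = 0.0169 + 0.7253 = 0.7422.
θ_z = arccos(0.7422) = 42.08°, so the elevation is 90° − 42.08° = 47.92°.

47.9°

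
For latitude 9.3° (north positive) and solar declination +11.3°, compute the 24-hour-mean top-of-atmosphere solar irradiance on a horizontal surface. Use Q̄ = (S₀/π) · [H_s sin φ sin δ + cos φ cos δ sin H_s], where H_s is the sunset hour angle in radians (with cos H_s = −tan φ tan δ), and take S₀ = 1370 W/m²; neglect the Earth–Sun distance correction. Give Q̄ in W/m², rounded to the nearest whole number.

cos H_s = −tan(9.3°) · tan(11.3°) = -0.0327, so H_s = arccos(-0.0327) = 91.87°. In radians, H_s = 1.6034.
H_s sin φ sin δ = 1.6034 × 0.1616 × 0.1959 = 0.0508.
cos φ cos δ sin H_s = 0.9869 × 0.9806 × 0.9995 = 0.9673.
Q̄ = (1370/π) × (0.0508 + 0.9673) = 436.08 × 1.0181 = 443.97 W/m².

444 W/m²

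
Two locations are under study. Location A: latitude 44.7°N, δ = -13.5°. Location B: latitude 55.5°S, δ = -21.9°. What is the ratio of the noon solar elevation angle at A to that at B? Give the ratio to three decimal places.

0.564

A: 90° − |44.7 − (-13.5)| = 31.80°.
B: 90° − |-55.5 − (-21.9)| = 56.40°.
Ratio A/B = 31.8000 / 56.4000 = 0.5638.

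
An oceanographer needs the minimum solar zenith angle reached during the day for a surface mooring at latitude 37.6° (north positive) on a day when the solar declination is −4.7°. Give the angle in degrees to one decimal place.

42.3°

At local solar noon the hour angle is zero, so the zenith angle is |φ − δ| = |37.6° − (-4.7°)| = 42.3°.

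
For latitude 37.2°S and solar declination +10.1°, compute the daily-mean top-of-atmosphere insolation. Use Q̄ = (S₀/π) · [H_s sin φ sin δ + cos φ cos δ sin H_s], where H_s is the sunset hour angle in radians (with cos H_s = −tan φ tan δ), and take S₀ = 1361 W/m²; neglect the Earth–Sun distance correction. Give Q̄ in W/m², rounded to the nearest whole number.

−tan φ tan δ = −(-0.7590)(0.1781) = 0.1352; H_s = arccos(0.1352) = 82.23°. In radians, H_s = 1.4352.
H_s sin φ sin δ = 1.4352 × -0.6046 × 0.1754 = -0.1522.
cos φ cos δ sin H_s = 0.7965 × 0.9845 × 0.9908 = 0.7769.
Q̄ = (1361/π) × (-0.1522 + 0.7769) = 433.22 × 0.6247 = 270.63 W/m².

271 W/m²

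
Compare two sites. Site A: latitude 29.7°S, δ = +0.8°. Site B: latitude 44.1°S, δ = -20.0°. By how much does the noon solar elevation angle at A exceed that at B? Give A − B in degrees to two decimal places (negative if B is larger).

A: 90° − |-29.7 − (0.8)| = 59.50°.
B: 90° − |-44.1 − (-20.0)| = 65.90°.
A − B = 59.50 − 65.90 = -6.40°.

-6.40°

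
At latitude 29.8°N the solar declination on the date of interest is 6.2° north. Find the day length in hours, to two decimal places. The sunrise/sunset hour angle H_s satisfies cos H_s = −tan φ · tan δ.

12.48 hours

cos H_s = −tan(29.8°) · tan(6.2°) = -0.0622, so H_s = arccos(-0.0622) = 93.57°.
Day length = 2 H_s / 15° h⁻¹ = 187.14° / 15 = 12.476 h.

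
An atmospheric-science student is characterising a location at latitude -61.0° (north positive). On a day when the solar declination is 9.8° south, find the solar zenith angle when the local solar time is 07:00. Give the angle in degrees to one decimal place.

Hour angle H = 15° × (7 − 12) = -75.00°.
With φ = -61.0°, δ = -9.8°, H = -75.00°: sin φ sin δ = 0.1489, cos φ cos δ cos H = 0.1236, so cos θ_z = 0.2725.
θ_z = arccos(0.2725) = 74.19°.

74.2°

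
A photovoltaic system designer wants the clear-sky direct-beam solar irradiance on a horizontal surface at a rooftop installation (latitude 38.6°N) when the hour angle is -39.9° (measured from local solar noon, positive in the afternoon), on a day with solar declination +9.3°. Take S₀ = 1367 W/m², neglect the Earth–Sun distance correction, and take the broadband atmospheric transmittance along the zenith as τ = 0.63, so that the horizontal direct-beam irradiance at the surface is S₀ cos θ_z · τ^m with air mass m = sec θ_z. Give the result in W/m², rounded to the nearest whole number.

486 W/m²

cos θ_z = sin φ sin δ + cos φ cos δ cos H = (0.6239)(0.1616) + (0.7815)(0.9869)(0.7672) = 0.6925.
Air mass m = 1/cos θ_z = 1/0.6925 = 1.444; τ^m = 0.63^1.444 = 0.5132.
Surface direct beam = 1367 × 0.6925 × 0.5132 = 485.82 W/m².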